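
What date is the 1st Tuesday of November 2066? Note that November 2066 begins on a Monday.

2 November 2066

November 2066 begins on a Monday, so the first Tuesday is November 2 (1 day later).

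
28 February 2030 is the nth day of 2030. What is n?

59

Days in months before February: 31 = 31.
Plus 28 days into February → day 59.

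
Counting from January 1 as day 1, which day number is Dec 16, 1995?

Days in months before Dec: 31 + 28 + 31 + 30 + 31 + 30 + 31 + 31 + 30 + 31 + 30 = 334.
Plus 16 days into Dec → day 350.

350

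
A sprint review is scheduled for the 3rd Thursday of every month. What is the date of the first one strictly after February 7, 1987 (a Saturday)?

February 1987 starts on a Sunday; its first Thursday is the 5th, so the 3rd Thursday is the 19th — February 19, 1987.
February 19, 1987 is after February 7, 1987, so that is the next one.

February 19, 1987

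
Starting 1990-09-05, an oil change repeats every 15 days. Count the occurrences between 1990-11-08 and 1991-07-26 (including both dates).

Occurrences land 15·i days after 1990-09-05 for i = 0, 1, 2, …
1990-11-08 is 64 days after the start; 64 ÷ 15 = 4 remainder 4; since the remainder is 4, round up to i = 5. First occurrence in the window: #6 on 1990-11-19 (5×15 = 75 days in).
1991-07-26 is 324 days after the start; 324 ÷ 15 = 21 remainder 9. Last occurrence in the window: #22 on 1991-07-17.
Occurrences #6 through #22: 17 in total.

17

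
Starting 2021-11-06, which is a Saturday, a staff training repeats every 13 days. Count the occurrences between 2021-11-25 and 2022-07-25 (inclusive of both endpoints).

19

Occurrences land 13·i days after 2021-11-06 for i = 0, 1, 2, …
2021-11-25 is 19 days after the start; 19 ÷ 13 = 1 remainder 6; since the remainder is 6, round up to i = 2. First occurrence in the window: #3 on 2021-12-02 (2×13 = 26 days in).
2022-07-25 is 261 days after the start; 261 ÷ 13 = 20 remainder 1. Last occurrence in the window: #21 on 2022-07-24.
Occurrences #3 through #21: 19 in total.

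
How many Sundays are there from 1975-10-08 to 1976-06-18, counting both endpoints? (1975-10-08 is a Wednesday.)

1975-10-08 is a Wednesday; the first Sunday on or after it is 1975-10-12 (4 days later).
From 1975-10-12 to 1976-06-18: 19 + 30 + 31 + 31 + 29 + 31 + 30 + 31 + 18 = 250 days (rest of October, November, December, January, February, March, April, May, June).
250 ÷ 7 = 35 full weeks with remainder 5, so 35 more Sundays after the first → 36.

36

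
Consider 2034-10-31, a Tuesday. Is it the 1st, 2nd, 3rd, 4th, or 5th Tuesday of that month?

Day 31 falls in week ⌈31/7⌉ of the month.
Days 1–7 hold the 1st Tuesday, 8–14 the 2nd, 15–21 the 3rd, 22–28 the 4th, 29–31 the 5th.
31 is in the range for the 5th.

5th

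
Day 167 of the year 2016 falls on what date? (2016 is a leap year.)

Jan has 31 days (167 − 31 = 136 remain).
Feb has 29 days (136 − 29 = 107 remain).
Mar has 31 days (107 − 31 = 76 remain).
Apr has 30 days (76 − 30 = 46 remain).
May has 31 days (46 − 31 = 15 remain).
15 into Jun → Jun 15.

Jun 15, 2016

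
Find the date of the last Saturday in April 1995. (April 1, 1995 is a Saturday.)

1995-04-29

April 1995 begins on a Saturday, so the first Saturday is April 1.
April 1995 has 30 days. Adding weeks: 1, 8, 15, 22, 29 — the last one ≤ 30 is the 29th.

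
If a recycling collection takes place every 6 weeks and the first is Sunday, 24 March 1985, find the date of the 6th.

The 6th occurrence is 5 intervals after the first: 5 × 42 = 210 days after 24 March 1985.
March has 31 days — 7 days to the end of March leaves 203.
April has 30 days (173 left).
May has 31 days (142 left).
June has 30 days (112 left).
July has 31 days (81 left).
August has 31 days (50 left).
September has 30 days (20 left).
20 days into October → 20 October 1985.

20 October 1985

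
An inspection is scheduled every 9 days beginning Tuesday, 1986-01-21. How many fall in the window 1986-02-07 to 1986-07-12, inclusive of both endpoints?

Occurrences land 9·i days after 1986-01-21 for i = 0, 1, 2, …
1986-02-07 is 17 days after the start; 17 ÷ 9 = 1 remainder 8; since the remainder is 8, round up to i = 2. First occurrence in the window: #3 on 1986-02-08 (2×9 = 18 days in).
1986-07-12 is 172 days after the start; 172 ÷ 9 = 19 remainder 1. Last occurrence in the window: #20 on 1986-07-11.
Occurrences #3 through #20: 18 in total.

18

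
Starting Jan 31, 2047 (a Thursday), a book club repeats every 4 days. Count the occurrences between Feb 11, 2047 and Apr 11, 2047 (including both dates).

Occurrences land 4·i days after Jan 31, 2047 for i = 0, 1, 2, …
Feb 11, 2047 is 11 days after the start; 11 ÷ 4 = 2 remainder 3; since the remainder is 3, round up to i = 3. First occurrence in the window: #4 on Feb 12, 2047 (3×4 = 12 days in).
Apr 11, 2047 is 70 days after the start; 70 ÷ 4 = 17 remainder 2. Last occurrence in the window: #18 on Apr 9, 2047.
Occurrences #4 through #18: 15 in total.

15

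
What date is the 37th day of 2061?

January has 31 days (37 − 31 = 6 remain).
6 into February → February 6.

February 6, 2061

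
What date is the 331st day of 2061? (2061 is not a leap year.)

Nov 27, 2061

Jan has 31 days (331 − 31 = 300 remain).
Feb has 28 days (300 − 28 = 272 remain).
Mar has 31 days (272 − 31 = 241 remain).
Apr has 30 days (241 − 30 = 211 remain).
May has 31 days (211 − 31 = 180 remain).
Jun has 30 days (180 − 30 = 150 remain).
Jul has 31 days (150 − 31 = 119 remain).
Aug has 31 days (119 − 31 = 88 remain).
Sep has 30 days (88 − 30 = 58 remain).
Oct has 31 days (58 − 31 = 27 remain).
27 into Nov → Nov 27.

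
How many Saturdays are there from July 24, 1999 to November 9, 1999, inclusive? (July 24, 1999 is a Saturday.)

July 24, 1999 is a Saturday; the first Saturday on or after it is July 24, 1999.
From July 24, 1999 to November 9, 1999: 7 + 31 + 30 + 31 + 9 = 108 days (rest of July, August, September, October, November).
108 ÷ 7 = 15 full weeks with remainder 3, so 15 more Saturdays after the first → 16.

16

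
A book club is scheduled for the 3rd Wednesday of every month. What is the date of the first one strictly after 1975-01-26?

January 1975 starts on a Wednesday; its first Wednesday is the 1st, so the 3rd Wednesday is the 15th — 1975-01-15.
That is not after 1975-01-26, so look at February 1975.
February 1975 starts on a Saturday; its first Wednesday is the 5th, so the 3rd Wednesday is the 19th — 1975-02-19.

1975-02-19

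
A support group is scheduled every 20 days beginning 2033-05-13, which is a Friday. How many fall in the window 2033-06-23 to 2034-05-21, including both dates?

Occurrences land 20·i days after 2033-05-13 for i = 0, 1, 2, …
2033-06-23 is 41 days after the start; 41 ÷ 20 = 2 remainder 1; since the remainder is 1, round up to i = 3. First occurrence in the window: #4 on 2033-07-12 (3×20 = 60 days in).
2034-05-21 is 373 days after the start; 373 ÷ 20 = 18 remainder 13. Last occurrence in the window: #19 on 2034-05-08.
Occurrences #4 through #19: 16 in total.

16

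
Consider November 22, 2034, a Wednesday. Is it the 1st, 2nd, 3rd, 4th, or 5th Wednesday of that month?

4th

Day 22 falls in week ⌈22/7⌉ of the month.
Days 1–7 hold the 1st Wednesday, 8–14 the 2nd, 15–21 the 3rd, 22–28 the 4th, 29–31 the 5th.
22 is in the range for the 4th.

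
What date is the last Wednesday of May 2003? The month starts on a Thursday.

28 May 2003

May 2003 begins on a Thursday, so the first Wednesday is May 7 (6 days later).
May 2003 has 31 days. Adding weeks: 7, 14, 21, 28 — the last one ≤ 31 is the 28th.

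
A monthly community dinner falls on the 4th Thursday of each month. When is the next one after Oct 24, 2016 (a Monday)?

Oct 2016 starts on a Saturday; its first Thursday is the 6th, so the 4th Thursday is the 27th — Oct 27, 2016.
Oct 27, 2016 is after Oct 24, 2016, so that is the next one.

Oct 27, 2016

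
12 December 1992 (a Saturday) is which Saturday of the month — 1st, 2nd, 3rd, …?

Day 12 falls in week ⌈12/7⌉ of the month.
Days 1–7 hold the 1st Saturday, 8–14 the 2nd, 15–21 the 3rd, 22–28 the 4th, 29–31 the 5th.
12 is in the range for the 2nd.

2nd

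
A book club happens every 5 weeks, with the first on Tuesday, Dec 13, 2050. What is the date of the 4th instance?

Mar 28, 2051

The 4th occurrence is 3 intervals after the first: 3 × 35 = 105 days after Dec 13, 2050.
Dec has 31 days — 18 days to the end of Dec leaves 87.
Jan has 31 days (56 left).
Feb has 28 days (28 left).
28 days into Mar → Mar 28, 2051.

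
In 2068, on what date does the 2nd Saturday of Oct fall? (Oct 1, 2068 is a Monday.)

Oct 2068 begins on a Monday, so the first Saturday is Oct 6 (5 days later).
The 2nd Saturday is 1 weeks later: 6 + 7 = 13.

Oct 13, 2068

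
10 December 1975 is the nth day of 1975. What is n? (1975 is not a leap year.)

Days in months before December: 31 + 28 + 31 + 30 + 31 + 30 + 31 + 31 + 30 + 31 + 30 = 334.
Plus 10 days into December → day 344.

344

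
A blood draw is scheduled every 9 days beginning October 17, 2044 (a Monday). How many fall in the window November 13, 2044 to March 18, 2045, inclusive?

14

Occurrences land 9·i days after October 17, 2044 for i = 0, 1, 2, …
November 13, 2044 is 27 days after the start; 27 ÷ 9 = 3 remainder 0. First occurrence in the window: #4 on November 13, 2044 (3×9 = 27 days in).
March 18, 2045 is 152 days after the start; 152 ÷ 9 = 16 remainder 8. Last occurrence in the window: #17 on March 10, 2045.
Occurrences #4 through #17: 14 in total.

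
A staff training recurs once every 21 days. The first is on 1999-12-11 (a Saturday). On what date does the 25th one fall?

2001-04-28

The 25th occurrence is 24 intervals after the first: 24 × 21 = 504 days after 1999-12-11.
December has 31 days — 20 days to the end of December leaves 484.
2000 has 366 days (118 left).
January has 31 days (87 left).
February has 28 days (59 left).
March has 31 days (28 left).
28 days into April → 2001-04-28.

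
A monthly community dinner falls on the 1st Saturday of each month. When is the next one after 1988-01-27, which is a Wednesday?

January 1988 starts on a Friday, so its 1st Saturday is 1988-01-02 (1 day in).
That is not after 1988-01-27, so look at February 1988.
February 1988 starts on a Monday, so its 1st Saturday is 1988-02-06 (5 days in).

1988-02-06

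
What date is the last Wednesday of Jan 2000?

Jan 26, 2000

Jan 2000 begins on a Saturday, so the first Wednesday is Jan 5 (4 days later).
Jan 2000 has 31 days. Adding weeks: 5, 12, 19, 26 — the last one ≤ 31 is the 26th.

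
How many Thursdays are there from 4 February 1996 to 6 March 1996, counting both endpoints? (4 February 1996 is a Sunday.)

4

4 February 1996 is a Sunday; the first Thursday on or after it is 8 February 1996 (4 days later).
From 8 February 1996 to 6 March 1996: 21 + 6 = 27 days (rest of February, March).
27 ÷ 7 = 3 full weeks with remainder 6, so 3 more Thursdays after the first → 4.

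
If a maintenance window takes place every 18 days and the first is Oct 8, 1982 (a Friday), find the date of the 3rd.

The 3rd occurrence is 2 intervals after the first: 2 × 18 = 36 days after Oct 8, 1982.
Oct has 31 days — 23 days to the end of Oct leaves 13.
13 days into Nov → Nov 13, 1982.

Nov 13, 1982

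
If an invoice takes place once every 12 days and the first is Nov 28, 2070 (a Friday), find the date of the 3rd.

The 3rd occurrence is 2 intervals after the first: 2 × 12 = 24 days after Nov 28, 2070.
Nov has 30 days — 2 days to the end of Nov leaves 22.
22 days into Dec → Dec 22, 2070.

Dec 22, 2070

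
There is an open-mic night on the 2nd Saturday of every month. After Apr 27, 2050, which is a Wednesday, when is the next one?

May 14, 2050

Apr 2050 starts on a Friday; its first Saturday is the 2nd, so the 2nd Saturday is the 9th — Apr 9, 2050.
That is not after Apr 27, 2050, so look at May 2050.
May 2050 starts on a Sunday; its first Saturday is the 7th, so the 2nd Saturday is the 14th — May 14, 2050.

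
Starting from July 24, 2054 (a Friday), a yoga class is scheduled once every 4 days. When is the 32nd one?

The 32nd occurrence is 31 intervals after the first: 31 × 4 = 124 days after July 24, 2054.
July has 31 days — 7 days to the end of July leaves 117.
August has 31 days (86 left).
September has 30 days (56 left).
October has 31 days (25 left).
25 days into November → November 25, 2054.

November 25, 2054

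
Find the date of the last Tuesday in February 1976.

February 1976 begins on a Sunday, so the first Tuesday is February 3 (2 days later).
February 1976 has 29 days. Adding weeks: 3, 10, 17, 24 — the last one ≤ 29 is the 24th.

February 24, 1976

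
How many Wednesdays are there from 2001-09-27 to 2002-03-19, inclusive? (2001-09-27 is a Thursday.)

2001-09-27 is a Thursday; the first Wednesday on or after it is 2001-10-03 (6 days later).
From 2001-10-03 to 2002-03-19: 28 + 30 + 31 + 31 + 28 + 19 = 167 days (rest of October, November, December, January, February, March).
167 ÷ 7 = 23 full weeks with remainder 6, so 23 more Wednesdays after the first → 24.

24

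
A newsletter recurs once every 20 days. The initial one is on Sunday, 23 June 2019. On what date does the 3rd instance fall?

The 3rd occurrence is 2 intervals after the first: 2 × 20 = 40 days after 23 June 2019.
June has 30 days — 7 days to the end of June leaves 33.
July has 31 days (2 left).
2 days into August → 2 August 2019.

2 August 2019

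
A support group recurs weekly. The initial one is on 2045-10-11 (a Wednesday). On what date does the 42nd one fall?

The 42nd occurrence is 41 intervals after the first: 41 × 7 = 287 days after 2045-10-11.
October has 31 days — 20 days to the end of October leaves 267.
November has 30 days (237 left).
December has 31 days (206 left).
January has 31 days (175 left).
February has 28 days (147 left).
March has 31 days (116 left).
April has 30 days (86 left).
May has 31 days (55 left).
June has 30 days (25 left).
25 days into July → 2046-07-25.

2046-07-25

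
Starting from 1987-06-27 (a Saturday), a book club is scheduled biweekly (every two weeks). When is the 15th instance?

1988-01-09

The 15th occurrence is 14 intervals after the first: 14 × 14 = 196 days after 1987-06-27.
June has 30 days — 3 days to the end of June leaves 193.
July has 31 days (162 left).
August has 31 days (131 left).
September has 30 days (101 left).
October has 31 days (70 left).
November has 30 days (40 left).
December has 31 days (9 left).
9 days into January → 1988-01-09.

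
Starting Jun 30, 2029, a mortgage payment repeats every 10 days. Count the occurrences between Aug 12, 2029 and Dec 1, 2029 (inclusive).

11

Occurrences land 10·i days after Jun 30, 2029 for i = 0, 1, 2, …
Aug 12, 2029 is 43 days after the start; 43 ÷ 10 = 4 remainder 3; since the remainder is 3, round up to i = 5. First occurrence in the window: #6 on Aug 19, 2029 (5×10 = 50 days in).
Dec 1, 2029 is 154 days after the start; 154 ÷ 10 = 15 remainder 4. Last occurrence in the window: #16 on Nov 27, 2029.
Occurrences #6 through #16: 11 in total.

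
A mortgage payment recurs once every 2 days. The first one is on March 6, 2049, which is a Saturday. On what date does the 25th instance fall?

The 25th occurrence is 24 intervals after the first: 24 × 2 = 48 days after March 6, 2049.
March has 31 days — 25 days to the end of March leaves 23.
23 days into April → April 23, 2049.

April 23, 2049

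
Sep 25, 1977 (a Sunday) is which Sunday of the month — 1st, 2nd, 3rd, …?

4th

Day 25 falls in week ⌈25/7⌉ of the month.
Days 1–7 hold the 1st Sunday, 8–14 the 2nd, 15–21 the 3rd, 22–28 the 4th, 29–31 the 5th.
25 is in the range for the 4th.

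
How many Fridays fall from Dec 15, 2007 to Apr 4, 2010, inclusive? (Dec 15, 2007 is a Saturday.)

Dec 15, 2007 is a Saturday; the first Friday on or after it is Dec 21, 2007 (6 days later).
From Dec 21, 2007 to Apr 4, 2010: 10 + 366 + 365 + 94 = 835 days (rest of 2007, 2008, 2009, to Apr 4, 2010 in 2010).
835 ÷ 7 = 119 full weeks with remainder 2, so 119 more Fridays after the first → 120.

120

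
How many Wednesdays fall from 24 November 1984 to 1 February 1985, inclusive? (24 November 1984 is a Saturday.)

10

24 November 1984 is a Saturday; the first Wednesday on or after it is 28 November 1984 (4 days later).
From 28 November 1984 to 1 February 1985: 2 + 31 + 31 + 1 = 65 days (rest of November, December, January, February).
65 ÷ 7 = 9 full weeks with remainder 2, so 9 more Wednesdays after the first → 10.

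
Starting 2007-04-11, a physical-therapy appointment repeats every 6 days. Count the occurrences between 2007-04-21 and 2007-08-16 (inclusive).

Occurrences land 6·i days after 2007-04-11 for i = 0, 1, 2, …
2007-04-21 is 10 days after the start; 10 ÷ 6 = 1 remainder 4; since the remainder is 4, round up to i = 2. First occurrence in the window: #3 on 2007-04-23 (2×6 = 12 days in).
2007-08-16 is 127 days after the start; 127 ÷ 6 = 21 remainder 1. Last occurrence in the window: #22 on 2007-08-15.
Occurrences #3 through #22: 20 in total.

20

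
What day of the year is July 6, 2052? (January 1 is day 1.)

188

Days in months before July: 31 + 29 + 31 + 30 + 31 + 30 = 182.
Plus 6 days into July → day 188.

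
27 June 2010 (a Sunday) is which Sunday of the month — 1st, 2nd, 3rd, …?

Day 27 falls in week ⌈27/7⌉ of the month.
Days 1–7 hold the 1st Sunday, 8–14 the 2nd, 15–21 the 3rd, 22–28 the 4th, 29–31 the 5th.
27 is in the range for the 4th.

4th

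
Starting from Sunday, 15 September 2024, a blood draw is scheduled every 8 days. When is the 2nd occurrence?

23 September 2024

The 2nd occurrence is 1 interval after the first: 1 × 8 = 8 days after 15 September 2024.
8 days later is 23 September 2024.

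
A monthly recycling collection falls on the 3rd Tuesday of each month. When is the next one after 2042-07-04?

2042-07-15

July 2042 starts on a Tuesday; its first Tuesday is the 1st, so the 3rd Tuesday is the 15th — 2042-07-15.
2042-07-15 is after 2042-07-04, so that is the next one.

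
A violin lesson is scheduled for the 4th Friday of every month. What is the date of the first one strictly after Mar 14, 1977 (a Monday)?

Mar 25, 1977

Mar 1977 starts on a Tuesday; its first Friday is the 4th, so the 4th Friday is the 25th — Mar 25, 1977.
Mar 25, 1977 is after Mar 14, 1977, so that is the next one.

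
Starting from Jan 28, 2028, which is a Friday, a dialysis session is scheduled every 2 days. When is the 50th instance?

May 5, 2028

The 50th occurrence is 49 intervals after the first: 49 × 2 = 98 days after Jan 28, 2028.
Jan has 31 days — 3 days to the end of Jan leaves 95.
Feb has 29 days (66 left).
Mar has 31 days (35 left).
Apr has 30 days (5 left).
5 days into May → May 5, 2028.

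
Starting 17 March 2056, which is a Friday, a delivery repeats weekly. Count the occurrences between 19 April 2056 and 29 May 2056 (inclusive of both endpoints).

Occurrences land 7·i days after 17 March 2056 for i = 0, 1, 2, …
19 April 2056 is 33 days after the start; 33 ÷ 7 = 4 remainder 5; since the remainder is 5, round up to i = 5. First occurrence in the window: #6 on 21 April 2056 (5×7 = 35 days in).
29 May 2056 is 73 days after the start; 73 ÷ 7 = 10 remainder 3. Last occurrence in the window: #11 on 26 May 2056.
Occurrences #6 through #11: 6 in total.

6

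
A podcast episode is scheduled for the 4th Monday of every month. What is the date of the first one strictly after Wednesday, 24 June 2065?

June 2065 starts on a Monday; its first Monday is the 1st, so the 4th Monday is the 22nd — 22 June 2065.
That is not after 24 June 2065, so look at July 2065.
July 2065 starts on a Wednesday; its first Monday is the 6th, so the 4th Monday is the 27th — 27 July 2065.

27 July 2065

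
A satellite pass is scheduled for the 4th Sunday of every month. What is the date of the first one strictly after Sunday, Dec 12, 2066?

Dec 26, 2066

Dec 2066 starts on a Wednesday; its first Sunday is the 5th, so the 4th Sunday is the 26th — Dec 26, 2066.
Dec 26, 2066 is after Dec 12, 2066, so that is the next one.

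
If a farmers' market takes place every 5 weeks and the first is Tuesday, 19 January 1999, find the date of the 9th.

26 October 1999

The 9th occurrence is 8 intervals after the first: 8 × 35 = 280 days after 19 January 1999.
January has 31 days — 12 days to the end of January leaves 268.
February has 28 days (240 left).
March has 31 days (209 left).
April has 30 days (179 left).
May has 31 days (148 left).
June has 30 days (118 left).
July has 31 days (87 left).
August has 31 days (56 left).
September has 30 days (26 left).
26 days into October → 26 October 1999.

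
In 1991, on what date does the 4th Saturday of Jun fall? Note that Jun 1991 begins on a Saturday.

Jun 22, 1991

Jun 1991 begins on a Saturday, so the first Saturday is Jun 1.
The 4th Saturday is 3 weeks later: 1 + 21 = 22.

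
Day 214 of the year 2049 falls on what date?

January has 31 days (214 − 31 = 183 remain).
February has 28 days (183 − 28 = 155 remain).
March has 31 days (155 − 31 = 124 remain).
April has 30 days (124 − 30 = 94 remain).
May has 31 days (94 − 31 = 63 remain).
June has 30 days (63 − 30 = 33 remain).
July has 31 days (33 − 31 = 2 remain).
2 into August → August 2.

August 2, 2049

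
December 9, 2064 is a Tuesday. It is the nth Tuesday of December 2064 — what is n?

2nd

Day 9 falls in week ⌈9/7⌉ of the month.
Days 1–7 hold the 1st Tuesday, 8–14 the 2nd, 15–21 the 3rd, 22–28 the 4th, 29–31 the 5th.
9 is in the range for the 2nd.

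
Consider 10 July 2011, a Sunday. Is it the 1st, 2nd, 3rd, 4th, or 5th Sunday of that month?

Day 10 falls in week ⌈10/7⌉ of the month.
Days 1–7 hold the 1st Sunday, 8–14 the 2nd, 15–21 the 3rd, 22–28 the 4th, 29–31 the 5th.
10 is in the range for the 2nd.

2nd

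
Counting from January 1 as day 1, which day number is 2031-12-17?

351

Days in months before December: 31 + 28 + 31 + 30 + 31 + 30 + 31 + 31 + 30 + 31 + 30 = 334.
Plus 17 days into December → day 351.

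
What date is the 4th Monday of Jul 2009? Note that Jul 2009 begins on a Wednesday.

Jul 27, 2009

Jul 2009 begins on a Wednesday, so the first Monday is Jul 6 (5 days later).
The 4th Monday is 3 weeks later: 6 + 21 = 27.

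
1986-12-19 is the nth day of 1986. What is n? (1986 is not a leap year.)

353

Days in months before December: 31 + 28 + 31 + 30 + 31 + 30 + 31 + 31 + 30 + 31 + 30 = 334.
Plus 19 days into December → day 353.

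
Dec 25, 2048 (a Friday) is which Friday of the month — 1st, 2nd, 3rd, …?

Day 25 falls in week ⌈25/7⌉ of the month.
Days 1–7 hold the 1st Friday, 8–14 the 2nd, 15–21 the 3rd, 22–28 the 4th, 29–31 the 5th.
25 is in the range for the 4th.

4th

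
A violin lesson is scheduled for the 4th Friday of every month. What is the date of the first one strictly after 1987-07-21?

1987-07-24

July 1987 starts on a Wednesday; its first Friday is the 3rd, so the 4th Friday is the 24th — 1987-07-24.
1987-07-24 is after 1987-07-21, so that is the next one.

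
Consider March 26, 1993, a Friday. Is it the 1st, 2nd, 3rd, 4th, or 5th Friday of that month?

Day 26 falls in week ⌈26/7⌉ of the month.
Days 1–7 hold the 1st Friday, 8–14 the 2nd, 15–21 the 3rd, 22–28 the 4th, 29–31 the 5th.
26 is in the range for the 4th.

4th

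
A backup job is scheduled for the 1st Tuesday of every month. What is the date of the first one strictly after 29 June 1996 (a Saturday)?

2 July 1996

June 1996 starts on a Saturday, so its 1st Tuesday is 4 June 1996 (3 days in).
That is not after 29 June 1996, so look at July 1996.
July 1996 starts on a Monday, so its 1st Tuesday is 2 July 1996 (1 day in).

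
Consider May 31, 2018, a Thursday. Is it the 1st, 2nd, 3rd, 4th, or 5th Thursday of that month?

5th

Day 31 falls in week ⌈31/7⌉ of the month.
Days 1–7 hold the 1st Thursday, 8–14 the 2nd, 15–21 the 3rd, 22–28 the 4th, 29–31 the 5th.
31 is in the range for the 5th.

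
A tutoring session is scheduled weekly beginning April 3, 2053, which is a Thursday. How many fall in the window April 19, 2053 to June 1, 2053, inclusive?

6

Occurrences land 7·i days after April 3, 2053 for i = 0, 1, 2, …
April 19, 2053 is 16 days after the start; 16 ÷ 7 = 2 remainder 2; since the remainder is 2, round up to i = 3. First occurrence in the window: #4 on April 24, 2053 (3×7 = 21 days in).
June 1, 2053 is 59 days after the start; 59 ÷ 7 = 8 remainder 3. Last occurrence in the window: #9 on May 29, 2053.
Occurrences #4 through #9: 6 in total.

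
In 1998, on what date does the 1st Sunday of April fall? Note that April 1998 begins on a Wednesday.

April 1998 begins on a Wednesday, so the first Sunday is April 5 (4 days later).

5 April 1998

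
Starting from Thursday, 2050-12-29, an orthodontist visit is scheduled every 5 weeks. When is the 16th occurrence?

The 16th occurrence is 15 intervals after the first: 15 × 35 = 525 days after 2050-12-29.
December has 31 days — 2 days to the end of December leaves 523.
2051 has 365 days (158 left).
January has 31 days (127 left).
February has 29 days (98 left).
March has 31 days (67 left).
April has 30 days (37 left).
May has 31 days (6 left).
6 days into June → 2052-06-06.

2052-06-06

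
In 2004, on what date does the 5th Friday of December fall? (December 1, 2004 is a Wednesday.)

December 2004 begins on a Wednesday, so the first Friday is December 3 (2 days later).
The 5th Friday is 4 weeks later: 3 + 28 = 31.

2004-12-31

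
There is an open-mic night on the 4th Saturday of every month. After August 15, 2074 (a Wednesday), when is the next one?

August 2074 starts on a Wednesday; its first Saturday is the 4th, so the 4th Saturday is the 25th — August 25, 2074.
August 25, 2074 is after August 15, 2074, so that is the next one.

August 25, 2074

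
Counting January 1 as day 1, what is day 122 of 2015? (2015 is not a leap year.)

May 2, 2015

Jan has 31 days (122 − 31 = 91 remain).
Feb has 28 days (91 − 28 = 63 remain).
Mar has 31 days (63 − 31 = 32 remain).
Apr has 30 days (32 − 30 = 2 remain).
2 into May → May 2.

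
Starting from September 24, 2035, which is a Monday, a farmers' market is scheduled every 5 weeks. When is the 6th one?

The 6th occurrence is 5 intervals after the first: 5 × 35 = 175 days after September 24, 2035.
September has 30 days — 6 days to the end of September leaves 169.
October has 31 days (138 left).
November has 30 days (108 left).
December has 31 days (77 left).
January has 31 days (46 left).
February has 29 days (17 left).
17 days into March → March 17, 2036.

March 17, 2036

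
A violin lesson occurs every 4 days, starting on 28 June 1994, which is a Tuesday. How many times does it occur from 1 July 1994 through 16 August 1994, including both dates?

12

Occurrences land 4·i days after 28 June 1994 for i = 0, 1, 2, …
1 July 1994 is 3 days after the start; 3 ÷ 4 = 0 remainder 3; since the remainder is 3, round up to i = 1. First occurrence in the window: #2 on 2 July 1994 (1×4 = 4 days in).
16 August 1994 is 49 days after the start; 49 ÷ 4 = 12 remainder 1. Last occurrence in the window: #13 on 15 August 1994.
Occurrences #2 through #13: 12 in total.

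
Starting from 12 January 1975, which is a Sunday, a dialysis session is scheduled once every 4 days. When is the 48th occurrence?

The 48th occurrence is 47 intervals after the first: 47 × 4 = 188 days after 12 January 1975.
January has 31 days — 19 days to the end of January leaves 169.
February has 28 days (141 left).
March has 31 days (110 left).
April has 30 days (80 left).
May has 31 days (49 left).
June has 30 days (19 left).
19 days into July → 19 July 1975.

19 July 1975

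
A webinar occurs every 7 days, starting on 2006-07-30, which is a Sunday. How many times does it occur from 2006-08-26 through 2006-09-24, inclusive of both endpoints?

5

Occurrences land 7·i days after 2006-07-30 for i = 0, 1, 2, …
2006-08-26 is 27 days after the start; 27 ÷ 7 = 3 remainder 6; since the remainder is 6, round up to i = 4. First occurrence in the window: #5 on 2006-08-27 (4×7 = 28 days in).
2006-09-24 is 56 days after the start; 56 ÷ 7 = 8 remainder 0. Last occurrence in the window: #9 on 2006-09-24.
Occurrences #5 through #9: 5 in total.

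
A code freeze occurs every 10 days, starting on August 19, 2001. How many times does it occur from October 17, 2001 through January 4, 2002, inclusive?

Occurrences land 10·i days after August 19, 2001 for i = 0, 1, 2, …
October 17, 2001 is 59 days after the start; 59 ÷ 10 = 5 remainder 9; since the remainder is 9, round up to i = 6. First occurrence in the window: #7 on October 18, 2001 (6×10 = 60 days in).
January 4, 2002 is 138 days after the start; 138 ÷ 10 = 13 remainder 8. Last occurrence in the window: #14 on December 27, 2001.
Occurrences #7 through #14: 8 in total.

8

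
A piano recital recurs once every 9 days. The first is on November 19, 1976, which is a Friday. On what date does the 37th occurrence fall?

The 37th occurrence is 36 intervals after the first: 36 × 9 = 324 days after November 19, 1976.
November has 30 days — 11 days to the end of November leaves 313.
December has 31 days (282 left).
January has 31 days (251 left).
February has 28 days (223 left).
March has 31 days (192 left).
April has 30 days (162 left).
May has 31 days (131 left).
June has 30 days (101 left).
July has 31 days (70 left).
August has 31 days (39 left).
September has 30 days (9 left).
9 days into October → October 9, 1977.

October 9, 1977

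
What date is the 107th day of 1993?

January has 31 days (107 − 31 = 76 remain).
February has 28 days (76 − 28 = 48 remain).
March has 31 days (48 − 31 = 17 remain).
17 into April → April 17.

April 17, 1993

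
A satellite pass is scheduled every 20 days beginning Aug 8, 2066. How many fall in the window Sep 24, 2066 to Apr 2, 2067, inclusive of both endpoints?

9

Occurrences land 20·i days after Aug 8, 2066 for i = 0, 1, 2, …
Sep 24, 2066 is 47 days after the start; 47 ÷ 20 = 2 remainder 7; since the remainder is 7, round up to i = 3. First occurrence in the window: #4 on Oct 7, 2066 (3×20 = 60 days in).
Apr 2, 2067 is 237 days after the start; 237 ÷ 20 = 11 remainder 17. Last occurrence in the window: #12 on Mar 16, 2067.
Occurrences #4 through #12: 9 in total.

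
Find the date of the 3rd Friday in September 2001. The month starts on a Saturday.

September 21, 2001

September 2001 begins on a Saturday, so the first Friday is September 7 (6 days later).
The 3rd Friday is 2 weeks later: 7 + 14 = 21.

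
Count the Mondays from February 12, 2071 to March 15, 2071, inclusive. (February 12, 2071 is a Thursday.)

February 12, 2071 is a Thursday; the first Monday on or after it is February 16, 2071 (4 days later).
From February 16, 2071 to March 15, 2071: 12 + 15 = 27 days (rest of February, March).
27 ÷ 7 = 3 full weeks with remainder 6, so 3 more Mondays after the first → 4.

4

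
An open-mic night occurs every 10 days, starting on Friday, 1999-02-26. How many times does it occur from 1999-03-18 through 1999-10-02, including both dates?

Occurrences land 10·i days after 1999-02-26 for i = 0, 1, 2, …
1999-03-18 is 20 days after the start; 20 ÷ 10 = 2 remainder 0. First occurrence in the window: #3 on 1999-03-18 (2×10 = 20 days in).
1999-10-02 is 218 days after the start; 218 ÷ 10 = 21 remainder 8. Last occurrence in the window: #22 on 1999-09-24.
Occurrences #3 through #22: 20 in total.

20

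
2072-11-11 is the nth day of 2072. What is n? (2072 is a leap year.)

Days in months before November: 31 + 29 + 31 + 30 + 31 + 30 + 31 + 31 + 30 + 31 = 305.
Plus 11 days into November → day 316.

316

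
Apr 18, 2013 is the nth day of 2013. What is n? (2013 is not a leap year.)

108

Days in months before Apr: 31 + 28 + 31 = 90.
Plus 18 days into Apr → day 108.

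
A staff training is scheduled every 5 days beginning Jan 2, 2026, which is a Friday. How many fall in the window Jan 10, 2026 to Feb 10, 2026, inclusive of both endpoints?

6

Occurrences land 5·i days after Jan 2, 2026 for i = 0, 1, 2, …
Jan 10, 2026 is 8 days after the start; 8 ÷ 5 = 1 remainder 3; since the remainder is 3, round up to i = 2. First occurrence in the window: #3 on Jan 12, 2026 (2×5 = 10 days in).
Feb 10, 2026 is 39 days after the start; 39 ÷ 5 = 7 remainder 4. Last occurrence in the window: #8 on Feb 6, 2026.
Occurrences #3 through #8: 6 in total.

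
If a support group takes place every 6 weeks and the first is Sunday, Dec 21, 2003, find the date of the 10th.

The 10th occurrence is 9 intervals after the first: 9 × 42 = 378 days after Dec 21, 2003.
Dec has 31 days — 10 days to the end of Dec leaves 368.
Jan has 31 days (337 left).
Feb has 29 days (308 left).
Mar has 31 days (277 left).
Apr has 30 days (247 left).
May has 31 days (216 left).
Jun has 30 days (186 left).
Jul has 31 days (155 left).
Aug has 31 days (124 left).
Sep has 30 days (94 left).
Oct has 31 days (63 left).
Nov has 30 days (33 left).
Dec has 31 days (2 left).
2 days into Jan → Jan 2, 2005.

Jan 2, 2005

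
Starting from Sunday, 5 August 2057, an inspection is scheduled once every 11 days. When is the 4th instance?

The 4th occurrence is 3 intervals after the first: 3 × 11 = 33 days after 5 August 2057.
August has 31 days — 26 days to the end of August leaves 7.
7 days into September → 7 September 2057.

7 September 2057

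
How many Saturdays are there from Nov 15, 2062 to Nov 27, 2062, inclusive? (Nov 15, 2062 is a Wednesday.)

Nov 15, 2062 is a Wednesday; the first Saturday on or after it is Nov 18, 2062 (3 days later).
From Nov 18, 2062 to Nov 27, 2062 is 27 − 18 = 9 days.
9 ÷ 7 = 1 full weeks with remainder 2, so 1 more Saturdays after the first → 2.

2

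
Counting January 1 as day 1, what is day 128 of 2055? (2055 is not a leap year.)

May 8, 2055

Jan has 31 days (128 − 31 = 97 remain).
Feb has 28 days (97 − 28 = 69 remain).
Mar has 31 days (69 − 31 = 38 remain).
Apr has 30 days (38 − 30 = 8 remain).
8 into May → May 8.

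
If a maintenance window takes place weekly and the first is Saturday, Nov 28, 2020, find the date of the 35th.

The 35th occurrence is 34 intervals after the first: 34 × 7 = 238 days after Nov 28, 2020.
Nov has 30 days — 2 days to the end of Nov leaves 236.
Dec has 31 days (205 left).
Jan has 31 days (174 left).
Feb has 28 days (146 left).
Mar has 31 days (115 left).
Apr has 30 days (85 left).
May has 31 days (54 left).
Jun has 30 days (24 left).
24 days into Jul → Jul 24, 2021.

Jul 24, 2021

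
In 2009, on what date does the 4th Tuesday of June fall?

23 June 2009

The first Tuesday of June 2009 is June 2.
The 4th Tuesday is 3 weeks later: 2 + 21 = 23.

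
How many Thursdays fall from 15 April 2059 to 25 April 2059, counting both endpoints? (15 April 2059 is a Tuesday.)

15 April 2059 is a Tuesday; the first Thursday on or after it is 17 April 2059 (2 days later).
From 17 April 2059 to 25 April 2059 is 25 − 17 = 8 days.
8 ÷ 7 = 1 full weeks with remainder 1, so 1 more Thursdays after the first → 2.

2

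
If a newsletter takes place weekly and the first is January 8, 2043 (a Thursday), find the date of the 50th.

December 17, 2043

The 50th occurrence is 49 intervals after the first: 49 × 7 = 343 days after January 8, 2043.
January has 31 days — 23 days to the end of January leaves 320.
February has 28 days (292 left).
March has 31 days (261 left).
April has 30 days (231 left).
May has 31 days (200 left).
June has 30 days (170 left).
July has 31 days (139 left).
August has 31 days (108 left).
September has 30 days (78 left).
October has 31 days (47 left).
November has 30 days (17 left).
17 days into December → December 17, 2043.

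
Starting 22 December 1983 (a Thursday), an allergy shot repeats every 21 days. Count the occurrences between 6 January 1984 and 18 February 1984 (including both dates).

2

Occurrences land 21·i days after 22 December 1983 for i = 0, 1, 2, …
6 January 1984 is 15 days after the start; 15 ÷ 21 = 0 remainder 15; since the remainder is 15, round up to i = 1. First occurrence in the window: #2 on 12 January 1984 (1×21 = 21 days in).
18 February 1984 is 58 days after the start; 58 ÷ 21 = 2 remainder 16. Last occurrence in the window: #3 on 2 February 1984.
Occurrences #2 through #3: 2 in total.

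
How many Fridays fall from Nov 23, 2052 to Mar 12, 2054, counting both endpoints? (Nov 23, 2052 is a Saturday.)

Nov 23, 2052 is a Saturday; the first Friday on or after it is Nov 29, 2052 (6 days later).
From Nov 29, 2052 to Mar 12, 2054: 32 + 365 + 71 = 468 days (rest of 2052, 2053, to Mar 12, 2054 in 2054).
468 ÷ 7 = 66 full weeks with remainder 6, so 66 more Fridays after the first → 67.

67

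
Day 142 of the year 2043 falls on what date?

May 22, 2043

Jan has 31 days (142 − 31 = 111 remain).
Feb has 28 days (111 − 28 = 83 remain).
Mar has 31 days (83 − 31 = 52 remain).
Apr has 30 days (52 − 30 = 22 remain).
22 into May → May 22.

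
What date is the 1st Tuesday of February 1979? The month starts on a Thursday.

6 February 1979

February 1979 begins on a Thursday, so the first Tuesday is February 6 (5 days later).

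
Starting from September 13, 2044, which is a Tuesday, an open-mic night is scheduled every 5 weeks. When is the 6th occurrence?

March 7, 2045

The 6th occurrence is 5 intervals after the first: 5 × 35 = 175 days after September 13, 2044.
September has 30 days — 17 days to the end of September leaves 158.
October has 31 days (127 left).
November has 30 days (97 left).
December has 31 days (66 left).
January has 31 days (35 left).
February has 28 days (7 left).
7 days into March → March 7, 2045.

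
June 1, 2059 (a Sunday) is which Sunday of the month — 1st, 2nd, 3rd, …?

Day 1 falls in week ⌈1/7⌉ of the month.
Days 1–7 hold the 1st Sunday, 8–14 the 2nd, 15–21 the 3rd, 22–28 the 4th, 29–31 the 5th.
1 is in the range for the 1st.

1st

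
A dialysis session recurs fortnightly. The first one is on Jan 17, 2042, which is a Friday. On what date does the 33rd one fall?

Apr 10, 2043

The 33rd occurrence is 32 intervals after the first: 32 × 14 = 448 days after Jan 17, 2042.
Jan has 31 days — 14 days to the end of Jan leaves 434.
From end of Jan to end of 2042 is 334 days (100 left).
Jan has 31 days (69 left).
Feb has 28 days (41 left).
Mar has 31 days (10 left).
10 days into Apr → Apr 10, 2043.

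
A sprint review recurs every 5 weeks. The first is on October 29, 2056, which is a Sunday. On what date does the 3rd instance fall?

January 7, 2057

The 3rd occurrence is 2 intervals after the first: 2 × 35 = 70 days after October 29, 2056.
October has 31 days — 2 days to the end of October leaves 68.
November has 30 days (38 left).
December has 31 days (7 left).
7 days into January → January 7, 2057.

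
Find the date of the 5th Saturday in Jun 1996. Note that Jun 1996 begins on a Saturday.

Jun 1996 begins on a Saturday, so the first Saturday is Jun 1.
The 5th Saturday is 4 weeks later: 1 + 28 = 29.

Jun 29, 1996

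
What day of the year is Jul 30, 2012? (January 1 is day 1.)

Days in months before Jul: 31 + 29 + 31 + 30 + 31 + 30 = 182.
Plus 30 days into Jul → day 212.

212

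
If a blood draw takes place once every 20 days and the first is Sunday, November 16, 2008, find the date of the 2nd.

December 6, 2008

The 2nd occurrence is 1 interval after the first: 1 × 20 = 20 days after November 16, 2008.
November has 30 days — 14 days to the end of November leaves 6.
6 days into December → December 6, 2008.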